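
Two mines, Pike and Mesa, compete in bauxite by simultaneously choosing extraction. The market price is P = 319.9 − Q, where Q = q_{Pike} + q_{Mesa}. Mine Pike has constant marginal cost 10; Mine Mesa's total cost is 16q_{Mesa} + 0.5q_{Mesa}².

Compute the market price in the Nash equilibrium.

Mine Pike's profit: π = q_{Pike}(319.9 − (q_{Pike} + q_{Mesa})) − 10q_{Pike}.
∂π/∂q_{Pike} = 309.9 − 2q_{Pike} − q_{Mesa} = 0, so q_{Pike} = 154.95 − 0.5q_{Mesa}.
For Mesa: ∂π/∂q_{Mesa} = 303.9 − 3q_{Mesa} − q_{Pike} = 0 ⇒ q_{Mesa} = 101.3 − (1/3)q_{Pike}.
Plugging q_{Mesa} into Pike's best response: q_{Pike} = 154.95 − 0.5(101.3 − (1/3)q_{Pike}) ⇒ (5/6)q_{Pike} = 104.3, so q_{Pike} = 125.16.
Then q_{Mesa} = 101.3 − (1/3)·125.16 = 59.58.
Equilibrium price: P = 319.9 − 184.74 = 135.16.

135.16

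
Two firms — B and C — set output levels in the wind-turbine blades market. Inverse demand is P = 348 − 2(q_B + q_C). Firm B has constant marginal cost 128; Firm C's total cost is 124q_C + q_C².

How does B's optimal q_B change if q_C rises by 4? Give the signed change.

Firm B's profit: π = q_B(348 − 2(q_B + q_C)) − 128q_B.
∂π/∂q_B = 220 − 4q_B − 2q_C = 0, so q_B = 55 − 0.5q_C.
The reaction-function slope is −0.5, so a 4-unit rise in q_C moves q_B by −0.5 × 4 = −2. B's best response falls — the actions are strategic substitutes.

-2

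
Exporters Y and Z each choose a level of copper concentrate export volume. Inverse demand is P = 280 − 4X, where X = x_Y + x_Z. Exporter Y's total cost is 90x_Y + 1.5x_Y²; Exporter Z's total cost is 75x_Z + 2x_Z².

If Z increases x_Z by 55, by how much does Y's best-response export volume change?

-20

Exporter Y's profit: π = x_Y(280 − 4(x_Y + x_Z)) − 90x_Y − 1.5x_Y².
∂π/∂x_Y = 190 − 11x_Y − 4x_Z = 0, so x_Y = 190/11 − (4/11)x_Z.
The reaction-function slope is −4/11, so a 55-unit rise in x_Z moves x_Y by −4/11 × 55 = −20. Y's best response falls — the actions are strategic substitutes.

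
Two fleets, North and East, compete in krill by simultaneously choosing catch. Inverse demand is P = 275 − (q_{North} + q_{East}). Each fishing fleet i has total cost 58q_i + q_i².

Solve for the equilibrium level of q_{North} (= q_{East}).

43.4

Fishing fleet North's profit: π = q_{North}(275 − (q_{North} + q_{East})) − 58q_{North} − q_{North}².
∂π/∂q_{North} = 217 − 4q_{North} − q_{East} = 0, so q_{North} = 54.25 − 0.25q_{East}.
Setting q_{North} = q_{East} in the reaction function: q_{North} = 54.25 − 0.25q_{North}, so q_{North} = 54.25 / 1.25 = 43.4.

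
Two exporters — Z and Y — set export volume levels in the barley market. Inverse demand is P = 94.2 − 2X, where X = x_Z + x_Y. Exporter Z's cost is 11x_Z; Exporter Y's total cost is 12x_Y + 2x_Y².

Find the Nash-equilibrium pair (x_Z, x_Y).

17.9, 5.8

Exporter Z's profit: π = x_Z(94.2 − 2(x_Z + x_Y)) − 11x_Z.
∂π/∂x_Z = 83.2 − 4x_Z − 2x_Y = 0, so x_Z = 20.8 − 0.5x_Y.
For Y: ∂π/∂x_Y = 82.2 − 8x_Y − 2x_Z = 0 ⇒ x_Y = 10.275 − 0.25x_Z.
Substituting the second reaction function into the first: x_Z = 20.8 − 0.5(10.275 − 0.25x_Z), which gives 0.875x_Z = 15.6625 ⇒ x_Z = 17.9.
Then x_Y = 10.275 − 0.25·17.9 = 5.8.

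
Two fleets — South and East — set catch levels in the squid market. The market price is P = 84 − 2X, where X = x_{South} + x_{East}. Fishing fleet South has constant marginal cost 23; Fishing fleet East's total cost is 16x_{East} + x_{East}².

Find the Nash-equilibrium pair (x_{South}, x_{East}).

Fishing fleet South's profit: π = x_{South}(84 − 2(x_{South} + x_{East})) − 23x_{South}.
∂π/∂x_{South} = 61 − 4x_{South} − 2x_{East} = 0, so x_{South} = 15.25 − 0.5x_{East}.
For East: ∂π/∂x_{East} = 68 − 6x_{East} − 2x_{South} = 0 ⇒ x_{East} = 34/3 − (1/3)x_{South}.
Plugging x_{East} into South's best response: x_{South} = 15.25 − 0.5(34/3 − (1/3)x_{South}) ⇒ (5/6)x_{South} = 115/12, so x_{South} = 11.5.
Then x_{East} = 34/3 − (1/3)·11.5 = 7.5.

11.5, 7.5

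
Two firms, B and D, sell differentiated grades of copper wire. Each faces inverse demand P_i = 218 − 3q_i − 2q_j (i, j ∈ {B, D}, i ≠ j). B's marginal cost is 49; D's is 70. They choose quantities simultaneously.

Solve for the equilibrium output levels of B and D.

Firm B's profit: π = q_B(218 − 3q_B − 2q_D) − 49q_B.
∂π/∂q_B = 169 − 6q_B − 2q_D = 0 ⇒ q_B = 169/6 − (1/3)q_D.
Similarly q_D = 74/3 − (1/3)q_B.
Substituting the second reaction function into the first: q_B = 169/6 − (1/3)(74/3 − (1/3)q_B), which gives (8/9)q_B = 359/18 ⇒ q_B = 22.4375.
Then q_D = 74/3 − (1/3)·22.4375 = 17.1875.

22.4375, 17.1875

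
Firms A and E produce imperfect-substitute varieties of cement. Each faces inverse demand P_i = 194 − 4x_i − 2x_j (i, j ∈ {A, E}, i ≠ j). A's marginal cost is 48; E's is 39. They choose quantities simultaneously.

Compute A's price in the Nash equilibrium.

105.2

Firm A's profit: π = x_A(194 − 4x_A − 2x_E) − 48x_A.
∂π/∂x_A = 146 − 8x_A − 2x_E = 0 ⇒ x_A = 18.25 − 0.25x_E.
Similarly x_E = 19.375 − 0.25x_A.
Substituting the second reaction function into the first: x_A = 18.25 − 0.25(19.375 − 0.25x_A), which gives 0.9375x_A = 429/32 ⇒ x_A = 14.3.
Then x_E = 19.375 − 0.25·14.3 = 15.8.
P_A = 194 − 4·14.3 − 2·15.8 = 105.2.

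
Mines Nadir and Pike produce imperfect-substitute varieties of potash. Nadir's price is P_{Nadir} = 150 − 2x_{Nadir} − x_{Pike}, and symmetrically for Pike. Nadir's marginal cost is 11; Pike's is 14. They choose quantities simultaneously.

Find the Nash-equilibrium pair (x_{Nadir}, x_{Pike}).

28, 27

Mine Nadir's profit: π = x_{Nadir}(150 − 2x_{Nadir} − x_{Pike}) − 11x_{Nadir}.
∂π/∂x_{Nadir} = 139 − 4x_{Nadir} − x_{Pike} = 0 ⇒ x_{Nadir} = 34.75 − 0.25x_{Pike}.
Similarly x_{Pike} = 34 − 0.25x_{Nadir}.
Plugging x_{Pike} into Nadir's best response: x_{Nadir} = 34.75 − 0.25(34 − 0.25x_{Nadir}) ⇒ 0.9375x_{Nadir} = 26.25, so x_{Nadir} = 28.
Then x_{Pike} = 34 − 0.25·28 = 27.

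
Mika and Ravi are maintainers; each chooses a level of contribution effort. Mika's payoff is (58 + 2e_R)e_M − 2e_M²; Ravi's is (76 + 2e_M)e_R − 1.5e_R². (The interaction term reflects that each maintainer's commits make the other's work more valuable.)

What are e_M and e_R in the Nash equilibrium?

Expanding Mika's payoff: 58e_M + 2e_Re_M − 2e_M².
∂π/∂e_M = 58 + 2e_R − 4e_M = 0, so e_M = 14.5 + 0.5e_R.
Likewise for Ravi: e_R = 76/3 + (2/3)e_M.
Substituting the second reaction function into the first: e_M = 14.5 + 0.5(76/3 + (2/3)e_M), which gives (2/3)e_M = 163/6 ⇒ e_M = 40.75.
Then e_R = 76/3 + (2/3)·40.75 = 52.5.

40.75, 52.5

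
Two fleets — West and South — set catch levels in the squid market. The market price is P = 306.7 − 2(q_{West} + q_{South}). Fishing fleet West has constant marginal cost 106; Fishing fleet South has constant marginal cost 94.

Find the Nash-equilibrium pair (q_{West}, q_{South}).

Fishing fleet West's profit: π = q_{West}(306.7 − 2(q_{West} + q_{South})) − 106q_{West}.
∂π/∂q_{West} = 200.7 − 4q_{West} − 2q_{South} = 0, so q_{West} = 50.175 − 0.5q_{South}.
By the same steps for South: q_{South} = 53.175 − 0.5q_{West}.
Solving the two reaction functions simultaneously: (1 − (−0.5)(−0.5))q_{West} = 50.175 − 0.5·53.175, so 0.75q_{West} = 23.5875 and q_{West} = 31.45.
Then q_{South} = 53.175 − 0.5·31.45 = 37.45.

31.45, 37.45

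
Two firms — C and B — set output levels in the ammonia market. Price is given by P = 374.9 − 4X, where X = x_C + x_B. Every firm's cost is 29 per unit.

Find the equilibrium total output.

57.65

Firm C's profit: π = x_C(374.9 − 4(x_C + x_B)) − 29x_C.
∂π/∂x_C = 345.9 − 8x_C − 4x_B = 0, so x_C = 43.2375 − 0.5x_B.
By symmetry x_B = x_C; substituting into the reaction function, 1.5x_C = 43.2375 and x_C = 28.825.
Total output: 28.825 + 28.825 = 57.65.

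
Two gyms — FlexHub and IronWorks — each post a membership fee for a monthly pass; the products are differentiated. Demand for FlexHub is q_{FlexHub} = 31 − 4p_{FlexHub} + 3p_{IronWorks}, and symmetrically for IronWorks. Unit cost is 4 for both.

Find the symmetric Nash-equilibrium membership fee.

9.4

FlexHub's profit: π = (p_{FlexHub} − 4)(31 − 4p_{FlexHub} + 3p_{IronWorks}).
∂π/∂p_{FlexHub} = 47 − 8p_{FlexHub} + 3p_{IronWorks} = 0 ⇒ p_{FlexHub} = 5.875 + 0.375p_{IronWorks}.
The game is symmetric, so in equilibrium p_{IronWorks} = p_{FlexHub}: the reaction function gives 0.625p_{FlexHub} = 5.875, hence p_{FlexHub} = 9.4.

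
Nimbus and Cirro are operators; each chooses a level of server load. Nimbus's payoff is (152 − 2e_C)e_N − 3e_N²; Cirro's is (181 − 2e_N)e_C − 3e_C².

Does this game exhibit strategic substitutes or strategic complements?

strategic substitutes

Expanding Nimbus's payoff: 152e_N − 2e_Ce_N − 3e_N².
∂π/∂e_N = 152 − 2e_C − 6e_N = 0, so e_N = 76/3 − (1/3)e_C.
The best-response slope de_N/de_C = −1/3 < 0: the reaction function is downward-sloping, so the choices are strategic substitutes.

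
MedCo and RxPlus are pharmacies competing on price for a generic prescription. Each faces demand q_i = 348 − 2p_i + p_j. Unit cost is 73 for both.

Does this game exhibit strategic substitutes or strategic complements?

strategic complements

MedCo's profit: π = (p_{MedCo} − 73)(348 − 2p_{MedCo} + p_{RxPlus}).
∂π/∂p_{MedCo} = 494 − 4p_{MedCo} + p_{RxPlus} = 0 ⇒ p_{MedCo} = 123.5 + 0.25p_{RxPlus}.
The best-response slope dp_{MedCo}/dp_{RxPlus} = 0.25 > 0: the reaction function is upward-sloping, so the choices are strategic complements.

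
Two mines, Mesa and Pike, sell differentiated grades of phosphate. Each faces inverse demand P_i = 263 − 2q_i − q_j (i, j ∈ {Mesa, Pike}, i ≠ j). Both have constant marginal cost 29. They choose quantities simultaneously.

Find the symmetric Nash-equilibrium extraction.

46.8

Mine Mesa's profit: π = q_{Mesa}(263 − 2q_{Mesa} − q_{Pike}) − 29q_{Mesa}.
∂π/∂q_{Mesa} = 234 − 4q_{Mesa} − q_{Pike} = 0 ⇒ q_{Mesa} = 58.5 − 0.25q_{Pike}.
The game is symmetric, so in equilibrium q_{Pike} = q_{Mesa}: the reaction function gives 1.25q_{Mesa} = 58.5, hence q_{Mesa} = 46.8.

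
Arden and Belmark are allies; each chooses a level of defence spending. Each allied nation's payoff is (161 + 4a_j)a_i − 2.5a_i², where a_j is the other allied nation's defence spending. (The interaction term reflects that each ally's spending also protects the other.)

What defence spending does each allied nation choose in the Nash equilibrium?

161

Arden's payoff is (161 + 4a_B)a_A − 2.5a_A².
∂π/∂a_A = 161 + 4a_B − 5a_A = 0, so a_A = 32.2 + 0.8a_B.
By symmetry a_B = a_A; substituting into the reaction function, 0.2a_A = 32.2 and a_A = 161.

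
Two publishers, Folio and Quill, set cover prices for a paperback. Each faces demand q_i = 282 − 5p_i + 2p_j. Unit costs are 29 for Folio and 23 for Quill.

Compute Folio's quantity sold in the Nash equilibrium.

Folio's profit: π = (p_{Folio} − 29)(282 − 5p_{Folio} + 2p_{Quill}).
∂π/∂p_{Folio} = 427 − 10p_{Folio} + 2p_{Quill} = 0 ⇒ p_{Folio} = 42.7 + 0.2p_{Quill}.
Similarly p_{Quill} = 39.7 + 0.2p_{Folio}.
Plugging p_{Quill} into Folio's best response: p_{Folio} = 42.7 + 0.2(39.7 + 0.2p_{Folio}) ⇒ 0.96p_{Folio} = 50.64, so p_{Folio} = 52.75.
Then p_{Quill} = 39.7 + 0.2·52.75 = 50.25.
q_{Folio} = 282 − 5·52.75 + 2·50.25 = 118.75.

118.75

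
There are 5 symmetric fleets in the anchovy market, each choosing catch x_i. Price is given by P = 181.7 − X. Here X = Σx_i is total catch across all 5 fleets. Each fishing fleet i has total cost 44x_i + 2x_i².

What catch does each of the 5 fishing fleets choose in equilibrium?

A representative fishing fleet's profit is π_i = x_i(181.7 − X) − 44x_i − 2x_i², with X = x_i + Σ_{j≠i} x_j.
First-order condition: 137.7 − 6x_i − Σ_{j≠i} x_j = 0.
In a symmetric equilibrium every fishing fleet chooses the same x, so Σ_{j≠i} x_j = 4x. The condition becomes 137.7 − 10x = 0, giving x = 137.7/10 = 13.77.

13.77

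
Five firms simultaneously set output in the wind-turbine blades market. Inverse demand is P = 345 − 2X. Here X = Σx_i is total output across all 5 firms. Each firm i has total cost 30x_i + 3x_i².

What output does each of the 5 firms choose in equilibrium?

17.5

A representative firm's profit is π_i = x_i(345 − 2X) − 30x_i − 3x_i², with X = x_i + Σ_{j≠i} x_j.
First-order condition: 315 − 10x_i − 2Σ_{j≠i} x_j = 0.
In a symmetric equilibrium every firm chooses the same x, so Σ_{j≠i} x_j = 4x. The condition becomes 315 − 18x = 0, giving x = 315/18 = 17.5.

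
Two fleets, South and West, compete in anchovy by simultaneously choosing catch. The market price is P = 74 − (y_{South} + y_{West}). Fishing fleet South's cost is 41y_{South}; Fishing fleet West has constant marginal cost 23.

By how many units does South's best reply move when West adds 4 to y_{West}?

-2

Fishing fleet South's profit: π = y_{South}(74 − (y_{South} + y_{West})) − 41y_{South}.
∂π/∂y_{South} = 33 − 2y_{South} − y_{West} = 0, so y_{South} = 16.5 − 0.5y_{West}.
The reaction-function slope is −0.5, so a 4-unit rise in y_{West} moves y_{South} by −0.5 × 4 = −2. South's best response falls — the actions are strategic substitutes.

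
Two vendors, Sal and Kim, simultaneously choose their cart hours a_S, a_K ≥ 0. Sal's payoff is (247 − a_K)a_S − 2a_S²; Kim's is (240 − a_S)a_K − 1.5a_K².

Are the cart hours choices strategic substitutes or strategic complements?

strategic substitutes

Expanding Sal's payoff: 247a_S − a_Ka_S − 2a_S².
∂π/∂a_S = 247 − a_K − 4a_S = 0, so a_S = 61.75 − 0.25a_K.
The best-response slope da_S/da_K = −0.25 < 0: the reaction function is downward-sloping, so the choices are strategic substitutes.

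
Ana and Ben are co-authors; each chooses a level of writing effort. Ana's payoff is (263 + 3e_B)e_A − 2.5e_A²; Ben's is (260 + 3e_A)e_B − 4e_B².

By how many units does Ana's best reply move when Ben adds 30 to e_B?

18

Expanding Ana's payoff: 263e_A + 3e_Be_A − 2.5e_A².
∂π/∂e_A = 263 + 3e_B − 5e_A = 0, so e_A = 52.6 + 0.6e_B.
The reaction-function slope is 0.6, so a 30-unit rise in e_B moves e_A by 0.6 × 30 = 18. Ana's best response rises — the actions are strategic complements.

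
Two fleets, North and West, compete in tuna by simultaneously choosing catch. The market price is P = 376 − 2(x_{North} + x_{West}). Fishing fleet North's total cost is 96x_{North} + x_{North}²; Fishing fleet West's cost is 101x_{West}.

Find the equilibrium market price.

210

Fishing fleet North's profit: π = x_{North}(376 − 2(x_{North} + x_{West})) − 96x_{North} − x_{North}².
∂π/∂x_{North} = 280 − 6x_{North} − 2x_{West} = 0, so x_{North} = 140/3 − (1/3)x_{West}.
For West: ∂π/∂x_{West} = 275 − 4x_{West} − 2x_{North} = 0 ⇒ x_{West} = 68.75 − 0.5x_{North}.
Substituting the second reaction function into the first: x_{North} = 140/3 − (1/3)(68.75 − 0.5x_{North}), which gives (5/6)x_{North} = 23.75 ⇒ x_{North} = 28.5.
Then x_{West} = 68.75 − 0.5·28.5 = 54.5.
Equilibrium price: P = 376 − 2·83 = 210.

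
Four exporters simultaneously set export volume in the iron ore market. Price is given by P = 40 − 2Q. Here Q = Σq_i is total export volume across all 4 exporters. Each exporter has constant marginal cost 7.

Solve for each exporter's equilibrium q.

3.3

A representative exporter's profit is π_i = q_i(40 − 2Q) − 7q_i, with Q = q_i + Σ_{j≠i} q_j.
First-order condition: 33 − 4q_i − 2Σ_{j≠i} q_j = 0.
Imposing symmetry (q_j = q for all j) turns Σ_{j≠i} q_j into 3q, so 33 = 10q and q = 3.3.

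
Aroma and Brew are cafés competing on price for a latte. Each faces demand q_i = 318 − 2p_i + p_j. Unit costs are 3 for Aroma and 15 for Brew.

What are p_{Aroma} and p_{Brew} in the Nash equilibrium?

109.6, 114.4

Aroma's profit: π = (p_{Aroma} − 3)(318 − 2p_{Aroma} + p_{Brew}).
∂π/∂p_{Aroma} = 324 − 4p_{Aroma} + p_{Brew} = 0 ⇒ p_{Aroma} = 81 + 0.25p_{Brew}.
Similarly p_{Brew} = 87 + 0.25p_{Aroma}.
Substituting the second reaction function into the first: p_{Aroma} = 81 + 0.25(87 + 0.25p_{Aroma}), which gives 0.9375p_{Aroma} = 102.75 ⇒ p_{Aroma} = 109.6.
Then p_{Brew} = 87 + 0.25·109.6 = 114.4.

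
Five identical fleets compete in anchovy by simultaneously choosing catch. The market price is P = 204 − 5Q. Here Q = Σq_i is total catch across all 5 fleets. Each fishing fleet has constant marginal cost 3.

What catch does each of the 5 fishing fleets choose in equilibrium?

A representative fishing fleet's profit is π_i = q_i(204 − 5Q) − 3q_i, with Q = q_i + Σ_{j≠i} q_j.
First-order condition: 201 − 10q_i − 5Σ_{j≠i} q_j = 0.
Imposing symmetry (q_j = q for all j) turns Σ_{j≠i} q_j into 4q, so 201 = 30q and q = 6.7.

6.7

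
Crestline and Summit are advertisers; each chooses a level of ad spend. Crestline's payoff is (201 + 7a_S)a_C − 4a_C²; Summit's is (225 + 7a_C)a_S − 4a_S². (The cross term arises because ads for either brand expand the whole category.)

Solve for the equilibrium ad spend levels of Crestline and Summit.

Expanding Crestline's payoff: 201a_C + 7a_Sa_C − 4a_C².
∂π/∂a_C = 201 + 7a_S − 8a_C = 0, so a_C = 25.125 + 0.875a_S.
Likewise for Summit: a_S = 28.125 + 0.875a_C.
Substituting the second reaction function into the first: a_C = 25.125 + 0.875(28.125 + 0.875a_C), which gives (15/64)a_C = 3183/64 ⇒ a_C = 212.2.
Then a_S = 28.125 + 0.875·212.2 = 213.8.

212.2, 213.8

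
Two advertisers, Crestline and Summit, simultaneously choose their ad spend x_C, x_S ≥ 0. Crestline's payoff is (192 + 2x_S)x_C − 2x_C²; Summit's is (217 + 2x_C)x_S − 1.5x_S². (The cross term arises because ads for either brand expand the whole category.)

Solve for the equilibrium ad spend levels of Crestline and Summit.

Expanding Crestline's payoff: 192x_C + 2x_Sx_C − 2x_C².
∂π/∂x_C = 192 + 2x_S − 4x_C = 0, so x_C = 48 + 0.5x_S.
Likewise for Summit: x_S = 217/3 + (2/3)x_C.
Substituting the second reaction function into the first: x_C = 48 + 0.5(217/3 + (2/3)x_C), which gives (2/3)x_C = 505/6 ⇒ x_C = 126.25.
Then x_S = 217/3 + (2/3)·126.25 = 156.5.

126.25, 156.5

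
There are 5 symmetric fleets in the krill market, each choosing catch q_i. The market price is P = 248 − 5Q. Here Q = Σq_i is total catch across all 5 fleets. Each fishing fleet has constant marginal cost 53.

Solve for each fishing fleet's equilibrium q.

6.5

A representative fishing fleet's profit is π_i = q_i(248 − 5Q) − 53q_i, with Q = q_i + Σ_{j≠i} q_j.
First-order condition: 195 − 10q_i − 5Σ_{j≠i} q_j = 0.
In a symmetric equilibrium every fishing fleet chooses the same q, so Σ_{j≠i} q_j = 4q. The condition becomes 195 − 30q = 0, giving q = 195/30 = 6.5.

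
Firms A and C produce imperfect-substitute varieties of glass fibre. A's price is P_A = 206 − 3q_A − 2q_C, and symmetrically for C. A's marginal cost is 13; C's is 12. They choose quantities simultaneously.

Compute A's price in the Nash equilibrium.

Firm A's profit: π = q_A(206 − 3q_A − 2q_C) − 13q_A.
∂π/∂q_A = 193 − 6q_A − 2q_C = 0 ⇒ q_A = 193/6 − (1/3)q_C.
Similarly q_C = 97/3 − (1/3)q_A.
Solving the two reaction functions simultaneously: (1 − (−1/3)(−1/3))q_A = 193/6 − (1/3)·(97/3), so (8/9)q_A = 385/18 and q_A = 24.0625.
Then q_C = 97/3 − (1/3)·24.0625 = 24.3125.
P_A = 206 − 3·24.0625 − 2·24.3125 = 85.1875.

85.1875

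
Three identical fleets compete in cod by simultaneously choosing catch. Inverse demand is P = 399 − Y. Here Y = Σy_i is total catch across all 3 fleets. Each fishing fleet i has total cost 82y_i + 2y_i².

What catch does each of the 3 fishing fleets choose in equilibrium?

A representative fishing fleet's profit is π_i = y_i(399 − Y) − 82y_i − 2y_i², with Y = y_i + Σ_{j≠i} y_j.
First-order condition: 317 − 6y_i − Σ_{j≠i} y_j = 0.
Imposing symmetry (y_j = y for all j) turns Σ_{j≠i} y_j into 2y, so 317 = 8y and y = 39.625.

39.625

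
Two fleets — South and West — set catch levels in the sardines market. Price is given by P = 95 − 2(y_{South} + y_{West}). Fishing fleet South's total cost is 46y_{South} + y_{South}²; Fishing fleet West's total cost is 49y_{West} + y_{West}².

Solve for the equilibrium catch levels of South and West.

Fishing fleet South's profit: π = y_{South}(95 − 2(y_{South} + y_{West})) − 46y_{South} − y_{South}².
∂π/∂y_{South} = 49 − 6y_{South} − 2y_{West} = 0, so y_{South} = 49/6 − (1/3)y_{West}.
By the same steps for West: y_{West} = 23/3 − (1/3)y_{South}.
Plugging y_{West} into South's best response: y_{South} = 49/6 − (1/3)(23/3 − (1/3)y_{South}) ⇒ (8/9)y_{South} = 101/18, so y_{South} = 6.3125.
Then y_{West} = 23/3 − (1/3)·6.3125 = 5.5625.

6.3125, 5.5625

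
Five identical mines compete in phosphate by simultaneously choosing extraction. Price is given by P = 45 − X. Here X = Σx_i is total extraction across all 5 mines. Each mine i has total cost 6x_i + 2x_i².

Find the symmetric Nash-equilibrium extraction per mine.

3.9

A representative mine's profit is π_i = x_i(45 − X) − 6x_i − 2x_i², with X = x_i + Σ_{j≠i} x_j.
First-order condition: 39 − 6x_i − Σ_{j≠i} x_j = 0.
Imposing symmetry (x_j = x for all j) turns Σ_{j≠i} x_j into 4x, so 39 = 10x and x = 3.9.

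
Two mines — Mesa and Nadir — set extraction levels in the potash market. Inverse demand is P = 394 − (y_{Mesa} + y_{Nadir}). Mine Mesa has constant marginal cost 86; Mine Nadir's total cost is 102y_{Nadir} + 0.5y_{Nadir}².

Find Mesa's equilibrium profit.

Mine Mesa's profit: π = y_{Mesa}(394 − (y_{Mesa} + y_{Nadir})) − 86y_{Mesa}.
∂π/∂y_{Mesa} = 308 − 2y_{Mesa} − y_{Nadir} = 0, so y_{Mesa} = 154 − 0.5y_{Nadir}.
For Nadir: ∂π/∂y_{Nadir} = 292 − 3y_{Nadir} − y_{Mesa} = 0 ⇒ y_{Nadir} = 292/3 − (1/3)y_{Mesa}.
Plugging y_{Nadir} into Mesa's best response: y_{Mesa} = 154 − 0.5(292/3 − (1/3)y_{Mesa}) ⇒ (5/6)y_{Mesa} = 316/3, so y_{Mesa} = 126.4.
Then y_{Nadir} = 292/3 − (1/3)·126.4 = 55.2.
Price P = 394 − 181.6 = 212.4.
Mesa's profit: (212.4 − 86)·126.4 = 15976.96.

15976.96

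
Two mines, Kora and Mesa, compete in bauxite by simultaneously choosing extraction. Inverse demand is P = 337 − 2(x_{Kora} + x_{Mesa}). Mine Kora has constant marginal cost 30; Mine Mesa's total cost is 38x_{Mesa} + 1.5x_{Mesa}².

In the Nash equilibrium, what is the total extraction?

88.875

Mine Kora's profit: π = x_{Kora}(337 − 2(x_{Kora} + x_{Mesa})) − 30x_{Kora}.
∂π/∂x_{Kora} = 307 − 4x_{Kora} − 2x_{Mesa} = 0, so x_{Kora} = 76.75 − 0.5x_{Mesa}.
For Mesa: ∂π/∂x_{Mesa} = 299 − 7x_{Mesa} − 2x_{Kora} = 0 ⇒ x_{Mesa} = 299/7 − (2/7)x_{Kora}.
Plugging x_{Mesa} into Kora's best response: x_{Kora} = 76.75 − 0.5(299/7 − (2/7)x_{Kora}) ⇒ (6/7)x_{Kora} = 1551/28, so x_{Kora} = 64.625.
Then x_{Mesa} = 299/7 − (2/7)·64.625 = 24.25.
Total extraction: 64.625 + 24.25 = 88.875.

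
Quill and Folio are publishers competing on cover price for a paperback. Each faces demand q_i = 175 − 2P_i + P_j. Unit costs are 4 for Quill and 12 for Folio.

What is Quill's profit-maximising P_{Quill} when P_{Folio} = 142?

Quill's profit: π = (P_{Quill} − 4)(175 − 2P_{Quill} + P_{Folio}).
∂π/∂P_{Quill} = 183 − 4P_{Quill} + P_{Folio} = 0 ⇒ P_{Quill} = 45.75 + 0.25P_{Folio}.
At P_{Folio} = 142: P_{Quill} = 45.75 + 0.25·142 = 81.25.

81.25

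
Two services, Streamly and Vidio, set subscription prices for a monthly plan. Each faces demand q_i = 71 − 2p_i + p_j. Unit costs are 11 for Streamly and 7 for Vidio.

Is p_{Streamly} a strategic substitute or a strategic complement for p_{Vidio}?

Streamly's profit: π = (p_{Streamly} − 11)(71 − 2p_{Streamly} + p_{Vidio}).
∂π/∂p_{Streamly} = 93 − 4p_{Streamly} + p_{Vidio} = 0 ⇒ p_{Streamly} = 23.25 + 0.25p_{Vidio}.
The best-response slope dp_{Streamly}/dp_{Vidio} = 0.25 > 0: the reaction function is upward-sloping, so the choices are strategic complements.

strategic complements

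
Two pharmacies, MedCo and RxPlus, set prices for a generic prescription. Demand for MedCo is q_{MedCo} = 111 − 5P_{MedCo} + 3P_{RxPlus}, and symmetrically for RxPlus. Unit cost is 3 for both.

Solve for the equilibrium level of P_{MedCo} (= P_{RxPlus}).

MedCo's profit: π = (P_{MedCo} − 3)(111 − 5P_{MedCo} + 3P_{RxPlus}).
∂π/∂P_{MedCo} = 126 − 10P_{MedCo} + 3P_{RxPlus} = 0 ⇒ P_{MedCo} = 12.6 + 0.3P_{RxPlus}.
By symmetry P_{RxPlus} = P_{MedCo}; substituting into the reaction function, 0.7P_{MedCo} = 12.6 and P_{MedCo} = 18.

18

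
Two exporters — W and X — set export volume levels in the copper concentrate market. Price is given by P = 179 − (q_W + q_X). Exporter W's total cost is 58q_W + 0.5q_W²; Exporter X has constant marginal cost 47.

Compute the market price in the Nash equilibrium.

Exporter W's profit: π = q_W(179 − (q_W + q_X)) − 58q_W − 0.5q_W².
∂π/∂q_W = 121 − 3q_W − q_X = 0, so q_W = 121/3 − (1/3)q_X.
For X: ∂π/∂q_X = 132 − 2q_X − q_W = 0 ⇒ q_X = 66 − 0.5q_W.
Plugging q_X into W's best response: q_W = 121/3 − (1/3)(66 − 0.5q_W) ⇒ (5/6)q_W = 55/3, so q_W = 22.
Then q_X = 66 − 0.5·22 = 55.
Equilibrium price: P = 179 − 77 = 102.

102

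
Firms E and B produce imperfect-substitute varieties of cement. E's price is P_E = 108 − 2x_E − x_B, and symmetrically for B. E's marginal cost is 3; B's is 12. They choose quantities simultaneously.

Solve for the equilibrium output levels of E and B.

Firm E's profit: π = x_E(108 − 2x_E − x_B) − 3x_E.
∂π/∂x_E = 105 − 4x_E − x_B = 0 ⇒ x_E = 26.25 − 0.25x_B.
Similarly x_B = 24 − 0.25x_E.
Substituting the second reaction function into the first: x_E = 26.25 − 0.25(24 − 0.25x_E), which gives 0.9375x_E = 20.25 ⇒ x_E = 21.6.
Then x_B = 24 − 0.25·21.6 = 18.6.

21.6, 18.6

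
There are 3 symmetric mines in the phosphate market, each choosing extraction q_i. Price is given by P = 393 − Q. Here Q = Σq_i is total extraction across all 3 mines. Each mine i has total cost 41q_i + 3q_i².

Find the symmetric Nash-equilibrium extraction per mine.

35.2

A representative mine's profit is π_i = q_i(393 − Q) − 41q_i − 3q_i², with Q = q_i + Σ_{j≠i} q_j.
First-order condition: 352 − 8q_i − Σ_{j≠i} q_j = 0.
With identical mines, set every q_j = q: then 352 − 8q − 2q = 0, i.e. q = 352/10 = 35.2.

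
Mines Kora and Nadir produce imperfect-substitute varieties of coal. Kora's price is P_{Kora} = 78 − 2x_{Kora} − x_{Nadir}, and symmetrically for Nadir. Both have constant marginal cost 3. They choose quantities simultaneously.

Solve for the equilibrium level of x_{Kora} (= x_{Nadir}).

Mine Kora's profit: π = x_{Kora}(78 − 2x_{Kora} − x_{Nadir}) − 3x_{Kora}.
∂π/∂x_{Kora} = 75 − 4x_{Kora} − x_{Nadir} = 0 ⇒ x_{Kora} = 18.75 − 0.25x_{Nadir}.
The game is symmetric, so in equilibrium x_{Nadir} = x_{Kora}: the reaction function gives 1.25x_{Kora} = 18.75, hence x_{Kora} = 15.

15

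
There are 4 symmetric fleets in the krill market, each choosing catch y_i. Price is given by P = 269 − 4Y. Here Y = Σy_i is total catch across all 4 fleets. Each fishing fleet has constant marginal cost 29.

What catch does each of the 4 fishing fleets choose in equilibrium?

A representative fishing fleet's profit is π_i = y_i(269 − 4Y) − 29y_i, with Y = y_i + Σ_{j≠i} y_j.
First-order condition: 240 − 8y_i − 4Σ_{j≠i} y_j = 0.
Imposing symmetry (y_j = y for all j) turns Σ_{j≠i} y_j into 3y, so 240 = 20y and y = 12.

12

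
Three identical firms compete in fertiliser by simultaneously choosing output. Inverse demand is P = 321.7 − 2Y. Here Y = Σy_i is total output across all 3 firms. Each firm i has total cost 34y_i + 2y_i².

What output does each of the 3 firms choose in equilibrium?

A representative firm's profit is π_i = y_i(321.7 − 2Y) − 34y_i − 2y_i², with Y = y_i + Σ_{j≠i} y_j.
First-order condition: 287.7 − 8y_i − 2Σ_{j≠i} y_j = 0.
Imposing symmetry (y_j = y for all j) turns Σ_{j≠i} y_j into 2y, so 287.7 = 12y and y = 23.975.

23.975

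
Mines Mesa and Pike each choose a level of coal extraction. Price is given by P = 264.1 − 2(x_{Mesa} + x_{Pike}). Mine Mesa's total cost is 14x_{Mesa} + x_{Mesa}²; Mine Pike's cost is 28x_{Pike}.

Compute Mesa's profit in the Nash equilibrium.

2092.4643

Mine Mesa's profit: π = x_{Mesa}(264.1 − 2(x_{Mesa} + x_{Pike})) − 14x_{Mesa} − x_{Mesa}².
∂π/∂x_{Mesa} = 250.1 − 6x_{Mesa} − 2x_{Pike} = 0, so x_{Mesa} = 2501/60 − (1/3)x_{Pike}.
For Pike: ∂π/∂x_{Pike} = 236.1 − 4x_{Pike} − 2x_{Mesa} = 0 ⇒ x_{Pike} = 59.025 − 0.5x_{Mesa}.
Plugging x_{Pike} into Mesa's best response: x_{Mesa} = 2501/60 − (1/3)(59.025 − 0.5x_{Mesa}) ⇒ (5/6)x_{Mesa} = 2641/120, so x_{Mesa} = 26.41.
Then x_{Pike} = 59.025 − 0.5·26.41 = 45.82.
Price P = 264.1 − 2·72.23 = 119.64.
Mesa's profit: (119.64 − 14)·26.41 − (26.41)² = 2092.4643.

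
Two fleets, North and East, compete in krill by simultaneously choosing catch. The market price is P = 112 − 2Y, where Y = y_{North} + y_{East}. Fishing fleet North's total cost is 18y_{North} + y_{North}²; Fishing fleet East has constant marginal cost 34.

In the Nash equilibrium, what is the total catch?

Fishing fleet North's profit: π = y_{North}(112 − 2(y_{North} + y_{East})) − 18y_{North} − y_{North}².
∂π/∂y_{North} = 94 − 6y_{North} − 2y_{East} = 0, so y_{North} = 47/3 − (1/3)y_{East}.
For East: ∂π/∂y_{East} = 78 − 4y_{East} − 2y_{North} = 0 ⇒ y_{East} = 19.5 − 0.5y_{North}.
Substituting the second reaction function into the first: y_{North} = 47/3 − (1/3)(19.5 − 0.5y_{North}), which gives (5/6)y_{North} = 55/6 ⇒ y_{North} = 11.
Then y_{East} = 19.5 − 0.5·11 = 14.
Total catch: 11 + 14 = 25.

25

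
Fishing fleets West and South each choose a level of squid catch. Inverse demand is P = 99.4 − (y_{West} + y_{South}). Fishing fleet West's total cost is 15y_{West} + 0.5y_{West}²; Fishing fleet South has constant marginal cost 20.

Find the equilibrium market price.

Fishing fleet West's profit: π = y_{West}(99.4 − (y_{West} + y_{South})) − 15y_{West} − 0.5y_{West}².
∂π/∂y_{West} = 84.4 − 3y_{West} − y_{South} = 0, so y_{West} = 422/15 − (1/3)y_{South}.
For South: ∂π/∂y_{South} = 79.4 − 2y_{South} − y_{West} = 0 ⇒ y_{South} = 39.7 − 0.5y_{West}.
Solving the two reaction functions simultaneously: (1 − (−1/3)(−0.5))y_{West} = 422/15 − (1/3)·39.7, so (5/6)y_{West} = 14.9 and y_{West} = 17.88.
Then y_{South} = 39.7 − 0.5·17.88 = 30.76.
Equilibrium price: P = 99.4 − 48.64 = 50.76.

50.76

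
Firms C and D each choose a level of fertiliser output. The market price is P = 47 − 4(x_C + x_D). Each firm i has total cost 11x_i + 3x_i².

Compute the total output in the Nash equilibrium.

Firm C's profit: π = x_C(47 − 4(x_C + x_D)) − 11x_C − 3x_C².
∂π/∂x_C = 36 − 14x_C − 4x_D = 0, so x_C = 18/7 − (2/7)x_D.
By symmetry x_D = x_C; substituting into the reaction function, (9/7)x_C = 18/7 and x_C = 2.
Total output: 2 + 2 = 4.

4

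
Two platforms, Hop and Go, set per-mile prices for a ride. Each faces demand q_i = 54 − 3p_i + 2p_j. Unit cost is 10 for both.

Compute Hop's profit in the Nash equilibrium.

Hop's profit: π = (p_{Hop} − 10)(54 − 3p_{Hop} + 2p_{Go}).
∂π/∂p_{Hop} = 84 − 6p_{Hop} + 2p_{Go} = 0 ⇒ p_{Hop} = 14 + (1/3)p_{Go}.
The game is symmetric, so in equilibrium p_{Go} = p_{Hop}: the reaction function gives (2/3)p_{Hop} = 14, hence p_{Hop} = 21.
q_{Hop} = 54 − 3·21 + 2·21 = 33.
Profit = (21 − 10)·33 = 363.

363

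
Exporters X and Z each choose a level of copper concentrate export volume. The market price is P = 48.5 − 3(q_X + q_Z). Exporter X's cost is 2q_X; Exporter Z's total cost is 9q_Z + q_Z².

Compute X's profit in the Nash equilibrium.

Exporter X's profit: π = q_X(48.5 − 3(q_X + q_Z)) − 2q_X.
∂π/∂q_X = 46.5 − 6q_X − 3q_Z = 0, so q_X = 7.75 − 0.5q_Z.
For Z: ∂π/∂q_Z = 39.5 − 8q_Z − 3q_X = 0 ⇒ q_Z = 4.9375 − 0.375q_X.
Substituting the second reaction function into the first: q_X = 7.75 − 0.5(4.9375 − 0.375q_X), which gives 0.8125q_X = 169/32 ⇒ q_X = 6.5.
Then q_Z = 4.9375 − 0.375·6.5 = 2.5.
Price P = 48.5 − 3·9 = 21.5.
X's profit: (21.5 − 2)·6.5 = 126.75.

126.75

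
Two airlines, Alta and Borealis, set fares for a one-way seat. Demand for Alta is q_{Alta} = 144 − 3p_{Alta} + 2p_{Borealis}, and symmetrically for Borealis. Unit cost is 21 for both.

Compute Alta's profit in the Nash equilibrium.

2836.6875

Alta's profit: π = (p_{Alta} − 21)(144 − 3p_{Alta} + 2p_{Borealis}).
∂π/∂p_{Alta} = 207 − 6p_{Alta} + 2p_{Borealis} = 0 ⇒ p_{Alta} = 34.5 + (1/3)p_{Borealis}.
Setting p_{Alta} = p_{Borealis} in the reaction function: p_{Alta} = 34.5 + (1/3)p_{Alta}, so p_{Alta} = 34.5 / (2/3) = 51.75.
q_{Alta} = 144 − 3·51.75 + 2·51.75 = 92.25.
Profit = (51.75 − 21)·92.25 = 2836.6875.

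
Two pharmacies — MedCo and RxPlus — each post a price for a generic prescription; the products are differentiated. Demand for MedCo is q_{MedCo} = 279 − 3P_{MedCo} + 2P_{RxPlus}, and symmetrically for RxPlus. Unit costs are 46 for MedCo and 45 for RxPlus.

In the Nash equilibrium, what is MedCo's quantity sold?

MedCo's profit: π = (P_{MedCo} − 46)(279 − 3P_{MedCo} + 2P_{RxPlus}).
∂π/∂P_{MedCo} = 417 − 6P_{MedCo} + 2P_{RxPlus} = 0 ⇒ P_{MedCo} = 69.5 + (1/3)P_{RxPlus}.
Similarly P_{RxPlus} = 69 + (1/3)P_{MedCo}.
Plugging P_{RxPlus} into MedCo's best response: P_{MedCo} = 69.5 + (1/3)(69 + (1/3)P_{MedCo}) ⇒ (8/9)P_{MedCo} = 92.5, so P_{MedCo} = 104.0625.
Then P_{RxPlus} = 69 + (1/3)·104.0625 = 103.6875.
q_{MedCo} = 279 − 3·104.0625 + 2·103.6875 = 174.1875.

174.1875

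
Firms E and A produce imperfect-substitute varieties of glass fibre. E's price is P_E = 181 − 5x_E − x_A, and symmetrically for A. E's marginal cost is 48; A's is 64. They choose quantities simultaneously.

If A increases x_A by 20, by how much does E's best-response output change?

Firm E's profit: π = x_E(181 − 5x_E − x_A) − 48x_E.
∂π/∂x_E = 133 − 10x_E − x_A = 0 ⇒ x_E = 13.3 − 0.1x_A.
The reaction-function slope is −0.1, so a 20-unit rise in x_A moves x_E by −0.1 × 20 = −2. E's best response falls — the actions are strategic substitutes.

-2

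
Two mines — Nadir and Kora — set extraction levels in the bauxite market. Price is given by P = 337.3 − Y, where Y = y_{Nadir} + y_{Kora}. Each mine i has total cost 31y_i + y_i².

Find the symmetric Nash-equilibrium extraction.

Mine Nadir's profit: π = y_{Nadir}(337.3 − (y_{Nadir} + y_{Kora})) − 31y_{Nadir} − y_{Nadir}².
∂π/∂y_{Nadir} = 306.3 − 4y_{Nadir} − y_{Kora} = 0, so y_{Nadir} = 76.575 − 0.25y_{Kora}.
By symmetry y_{Kora} = y_{Nadir}; substituting into the reaction function, 1.25y_{Nadir} = 76.575 and y_{Nadir} = 61.26.

61.26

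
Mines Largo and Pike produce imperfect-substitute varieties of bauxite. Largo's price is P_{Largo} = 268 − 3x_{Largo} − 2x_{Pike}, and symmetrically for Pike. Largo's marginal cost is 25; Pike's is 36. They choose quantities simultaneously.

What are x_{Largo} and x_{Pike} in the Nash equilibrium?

Mine Largo's profit: π = x_{Largo}(268 − 3x_{Largo} − 2x_{Pike}) − 25x_{Largo}.
∂π/∂x_{Largo} = 243 − 6x_{Largo} − 2x_{Pike} = 0 ⇒ x_{Largo} = 40.5 − (1/3)x_{Pike}.
Similarly x_{Pike} = 116/3 − (1/3)x_{Largo}.
Substituting the second reaction function into the first: x_{Largo} = 40.5 − (1/3)(116/3 − (1/3)x_{Largo}), which gives (8/9)x_{Largo} = 497/18 ⇒ x_{Largo} = 31.0625.
Then x_{Pike} = 116/3 − (1/3)·31.0625 = 28.3125.

31.0625, 28.3125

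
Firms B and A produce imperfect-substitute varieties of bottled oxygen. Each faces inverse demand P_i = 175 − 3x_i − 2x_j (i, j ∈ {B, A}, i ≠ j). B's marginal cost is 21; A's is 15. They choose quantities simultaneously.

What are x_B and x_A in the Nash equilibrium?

Firm B's profit: π = x_B(175 − 3x_B − 2x_A) − 21x_B.
∂π/∂x_B = 154 − 6x_B − 2x_A = 0 ⇒ x_B = 77/3 − (1/3)x_A.
Similarly x_A = 80/3 − (1/3)x_B.
Plugging x_A into B's best response: x_B = 77/3 − (1/3)(80/3 − (1/3)x_B) ⇒ (8/9)x_B = 151/9, so x_B = 18.875.
Then x_A = 80/3 − (1/3)·18.875 = 20.375.

18.875, 20.375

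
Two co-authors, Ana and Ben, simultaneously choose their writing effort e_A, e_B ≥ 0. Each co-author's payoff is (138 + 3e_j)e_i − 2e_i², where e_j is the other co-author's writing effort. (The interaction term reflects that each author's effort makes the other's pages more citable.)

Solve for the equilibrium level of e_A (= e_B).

Ana's payoff is (138 + 3e_B)e_A − 2e_A².
∂π/∂e_A = 138 + 3e_B − 4e_A = 0, so e_A = 34.5 + 0.75e_B.
Setting e_A = e_B in the reaction function: e_A = 34.5 + 0.75e_A, so e_A = 34.5 / 0.25 = 138.

138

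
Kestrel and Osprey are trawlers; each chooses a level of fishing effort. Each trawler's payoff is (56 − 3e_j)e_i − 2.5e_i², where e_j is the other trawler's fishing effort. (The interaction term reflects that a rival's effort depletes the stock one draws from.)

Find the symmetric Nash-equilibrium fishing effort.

Kestrel's payoff is (56 − 3e_O)e_K − 2.5e_K².
∂π/∂e_K = 56 − 3e_O − 5e_K = 0, so e_K = 11.2 − 0.6e_O.
Setting e_K = e_O in the reaction function: e_K = 11.2 − 0.6e_K, so e_K = 11.2 / 1.6 = 7.

7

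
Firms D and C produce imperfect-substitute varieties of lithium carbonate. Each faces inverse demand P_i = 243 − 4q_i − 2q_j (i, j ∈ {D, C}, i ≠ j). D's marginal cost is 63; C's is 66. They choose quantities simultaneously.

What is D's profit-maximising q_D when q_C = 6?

Firm D's profit: π = q_D(243 − 4q_D − 2q_C) − 63q_D.
∂π/∂q_D = 180 − 8q_D − 2q_C = 0 ⇒ q_D = 22.5 − 0.25q_C.
At q_C = 6: q_D = 22.5 − 0.25·6 = 21.

21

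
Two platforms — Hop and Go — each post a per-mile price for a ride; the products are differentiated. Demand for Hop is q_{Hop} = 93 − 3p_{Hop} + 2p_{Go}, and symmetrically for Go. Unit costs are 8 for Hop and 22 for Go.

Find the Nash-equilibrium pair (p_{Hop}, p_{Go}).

Hop's profit: π = (p_{Hop} − 8)(93 − 3p_{Hop} + 2p_{Go}).
∂π/∂p_{Hop} = 117 − 6p_{Hop} + 2p_{Go} = 0 ⇒ p_{Hop} = 19.5 + (1/3)p_{Go}.
Similarly p_{Go} = 26.5 + (1/3)p_{Hop}.
Plugging p_{Go} into Hop's best response: p_{Hop} = 19.5 + (1/3)(26.5 + (1/3)p_{Hop}) ⇒ (8/9)p_{Hop} = 85/3, so p_{Hop} = 31.875.
Then p_{Go} = 26.5 + (1/3)·31.875 = 37.125.

31.875, 37.125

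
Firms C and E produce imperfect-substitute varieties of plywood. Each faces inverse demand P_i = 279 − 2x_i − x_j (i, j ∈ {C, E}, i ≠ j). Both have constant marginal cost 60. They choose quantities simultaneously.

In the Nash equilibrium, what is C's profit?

3836.88

Firm C's profit: π = x_C(279 − 2x_C − x_E) − 60x_C.
∂π/∂x_C = 219 − 4x_C − x_E = 0 ⇒ x_C = 54.75 − 0.25x_E.
By symmetry x_E = x_C; substituting into the reaction function, 1.25x_C = 54.75 and x_C = 43.8.
P_C = 279 − 2·43.8 − 43.8 = 147.6.
Profit = (147.6 − 60)·43.8 = 3836.88.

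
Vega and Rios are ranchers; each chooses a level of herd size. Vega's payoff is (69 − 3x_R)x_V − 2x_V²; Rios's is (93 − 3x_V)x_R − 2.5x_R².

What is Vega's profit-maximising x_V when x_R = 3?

Expanding Vega's payoff: 69x_V − 3x_Rx_V − 2x_V².
∂π/∂x_V = 69 − 3x_R − 4x_V = 0, so x_V = 17.25 − 0.75x_R.
At x_R = 3: x_V = 17.25 − 0.75·3 = 15.

15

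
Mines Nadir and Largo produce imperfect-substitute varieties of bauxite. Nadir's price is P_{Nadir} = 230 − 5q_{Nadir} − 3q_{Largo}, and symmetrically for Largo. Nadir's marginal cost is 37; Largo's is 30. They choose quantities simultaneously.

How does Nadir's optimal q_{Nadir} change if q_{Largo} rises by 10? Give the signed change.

Mine Nadir's profit: π = q_{Nadir}(230 − 5q_{Nadir} − 3q_{Largo}) − 37q_{Nadir}.
∂π/∂q_{Nadir} = 193 − 10q_{Nadir} − 3q_{Largo} = 0 ⇒ q_{Nadir} = 19.3 − 0.3q_{Largo}.
The reaction-function slope is −0.3, so a 10-unit rise in q_{Largo} moves q_{Nadir} by −0.3 × 10 = −3. Nadir's best response falls — the actions are strategic substitutes.

-3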